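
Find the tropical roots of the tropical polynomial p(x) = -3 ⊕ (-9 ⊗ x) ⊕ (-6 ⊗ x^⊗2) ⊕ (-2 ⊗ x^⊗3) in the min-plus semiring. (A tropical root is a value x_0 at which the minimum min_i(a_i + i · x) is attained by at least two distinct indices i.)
Roots: {-4, -3, 6}

Each tropical root is a break point of the lower envelope of the lines y = a_i + i · x (there are 4 lines, with slopes 0, 1, ..., 3). Only the lines that attain the minimum somewhere contribute to roots; other lines are dominated. Here the surviving (envelope) indices are i = 3, i = 2, i = 1, i = 0.
Intersections between consecutive envelope lines give the roots: for adjacent envelope indices i < j the intersection is x = (a_i − a_j) / (j − i). Reading off the sorted break points: {-4, -3, 6}.
Verification: at each break x_0, at least two indices attain the minimum of min_i(a_i + i · x_0).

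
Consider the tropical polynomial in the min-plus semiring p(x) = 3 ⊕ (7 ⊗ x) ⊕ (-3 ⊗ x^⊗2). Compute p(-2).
p(-2) = -7

A tropical monomial a ⊗ x^⊗i evaluates to a + i · x. Evaluating each term at x = -2:
  Term 0 contributes 3 + 0 · -2 = 3
  Term 1 contributes 7 + 1 · -2 = 5
  Term 2 contributes -3 + 2 · -2 = -7
p(-2) = ⊕ of these = min[3, 5, -7] = -7.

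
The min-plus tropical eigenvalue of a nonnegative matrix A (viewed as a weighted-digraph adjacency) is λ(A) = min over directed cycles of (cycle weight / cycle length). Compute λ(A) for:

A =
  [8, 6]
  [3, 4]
λ(A) = 4

Enumerate directed cycles and compute their means (weight / length). Sample:
  cycle 0 → 0: weight = 8, length = 1, mean = 8/1 ≈ 8.000
  cycle 1 → 1: weight = 4, length = 1, mean = 4/1 ≈ 4.000
  cycle 0 → 1 → 0: weight = 9, length = 2, mean = 9/2 ≈ 4.500
  cycle 1 → 0 → 1: weight = 9, length = 2, mean = 9/2 ≈ 4.500
Minimum mean = 4.000, attained e.g. along the cycle 1 → 1 with weight 4 and length 1. So λ(A) = 4/1 = 4.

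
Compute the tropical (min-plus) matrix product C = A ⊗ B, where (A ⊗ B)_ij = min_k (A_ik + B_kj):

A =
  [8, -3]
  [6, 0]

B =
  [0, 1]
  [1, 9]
A ⊗ B =
  [-2, 6]
  [1, 7]

Apply the min-plus product entry-by-entry:
  C[0][0] = min over k of (A[0][0] + B[0][0] = 8 + 0 = 8, A[0][1] + B[1][0] = -3 + 1 = -2) = -2 (attained at k = 1)
  C[0][1] = min over k of (A[0][0] + B[0][1] = 8 + 1 = 9, A[0][1] + B[1][1] = -3 + 9 = 6) = 6 (attained at k = 1)
  C[1][0] = min over k of (A[1][0] + B[0][0] = 6 + 0 = 6, A[1][1] + B[1][0] = 0 + 1 = 1) = 1 (attained at k = 1)
  C[1][1] = min over k of (A[1][0] + B[0][1] = 6 + 1 = 7, A[1][1] + B[1][1] = 0 + 9 = 9) = 7 (attained at k = 0)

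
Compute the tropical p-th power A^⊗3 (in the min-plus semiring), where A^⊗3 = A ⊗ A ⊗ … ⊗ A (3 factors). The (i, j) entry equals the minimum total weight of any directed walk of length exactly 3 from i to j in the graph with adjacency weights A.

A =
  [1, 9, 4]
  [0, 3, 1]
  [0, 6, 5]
A^⊗3 =
  [3, 11, 6]
  [2, 9, 5]
  [2, 10, 5]

Each entry (A^⊗3)_ij equals the minimum over all length-3 walks i = v_0 → v_1 → … → v_3 = j of Σ_t A[v_t][v_{t+1}]. For example, for (i, j) = (0, 2) we minimise over 9 possible intermediate vertex sequences; the minimum is 6, attained along the walk 0 → 0 → 0 → 2.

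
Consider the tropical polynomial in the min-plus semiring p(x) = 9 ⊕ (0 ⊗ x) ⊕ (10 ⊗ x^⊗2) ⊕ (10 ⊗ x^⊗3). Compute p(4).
p(4) = 4

A tropical monomial a ⊗ x^⊗i evaluates to a + i · x. Evaluating each term at x = 4:
  Term 0 contributes 9 + 0 · 4 = 9
  Term 1 contributes 0 + 1 · 4 = 4
  Term 2 contributes 10 + 2 · 4 = 18
  Term 3 contributes 10 + 3 · 4 = 22
p(4) = ⊕ of these = min[9, 4, 18, 22] = 4.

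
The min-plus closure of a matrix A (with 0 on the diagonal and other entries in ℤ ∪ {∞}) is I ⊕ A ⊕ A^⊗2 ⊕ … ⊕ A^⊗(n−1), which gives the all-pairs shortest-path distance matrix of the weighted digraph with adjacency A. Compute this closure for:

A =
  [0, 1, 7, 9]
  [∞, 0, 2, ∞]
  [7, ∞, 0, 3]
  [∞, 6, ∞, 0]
Closure =
  [0, 1, 3, 6]
  [9, 0, 2, 5]
  [7, 8, 0, 3]
  [15, 6, 8, 0]

This is the Floyd-Warshall all-pairs shortest-path computation. For each intermediate vertex k = 0, 1, …, 3, update dist[i][j] ← min(dist[i][j], dist[i][k] + dist[k][j]). The final matrix gives, for each (i, j), the minimum total weight of any directed path from i to j (possibly empty when i = j).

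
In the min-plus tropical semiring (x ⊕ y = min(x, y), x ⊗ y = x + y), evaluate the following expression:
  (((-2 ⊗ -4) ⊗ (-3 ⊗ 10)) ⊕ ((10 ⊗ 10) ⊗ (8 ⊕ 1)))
(((-2 ⊗ -4) ⊗ (-3 ⊗ 10)) ⊕ ((10 ⊗ 10) ⊗ (8 ⊕ 1))) = 1

Expand innermost to outermost. Recall ⊕ takes the minimum of its arguments and ⊗ takes their sum. Working out the expression (((-2 ⊗ -4) ⊗ (-3 ⊗ 10)) ⊕ ((10 ⊗ 10) ⊗ (8 ⊕ 1))) gives 1.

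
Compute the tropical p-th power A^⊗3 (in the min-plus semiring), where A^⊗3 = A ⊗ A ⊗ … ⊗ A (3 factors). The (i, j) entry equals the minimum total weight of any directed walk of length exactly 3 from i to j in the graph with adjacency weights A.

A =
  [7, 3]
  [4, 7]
A^⊗3 =
  [14, 10]
  [11, 14]

Each entry (A^⊗3)_ij equals the minimum over all length-3 walks i = v_0 → v_1 → … → v_3 = j of Σ_t A[v_t][v_{t+1}]. For example, for (i, j) = (0, 1) we minimise over 4 possible intermediate vertex sequences; the minimum is 10, attained along the walk 0 → 1 → 0 → 1.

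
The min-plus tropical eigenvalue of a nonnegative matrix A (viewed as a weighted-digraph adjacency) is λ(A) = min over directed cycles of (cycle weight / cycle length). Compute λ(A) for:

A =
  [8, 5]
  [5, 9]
λ(A) = 5

Enumerate directed cycles and compute their means (weight / length). Sample:
  cycle 0 → 0: weight = 8, length = 1, mean = 8/1 ≈ 8.000
  cycle 1 → 1: weight = 9, length = 1, mean = 9/1 ≈ 9.000
  cycle 0 → 1 → 0: weight = 10, length = 2, mean = 10/2 ≈ 5.000
  cycle 1 → 0 → 1: weight = 10, length = 2, mean = 10/2 ≈ 5.000
Minimum mean = 5.000, attained e.g. along the cycle 0 → 1 → 0 with weight 10 and length 2. So λ(A) = 10/2 = 5.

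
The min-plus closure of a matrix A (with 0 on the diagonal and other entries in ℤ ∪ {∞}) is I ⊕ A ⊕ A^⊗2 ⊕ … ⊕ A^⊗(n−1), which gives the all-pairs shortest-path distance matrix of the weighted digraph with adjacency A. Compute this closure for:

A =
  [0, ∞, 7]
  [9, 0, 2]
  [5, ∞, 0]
Closure =
  [0, ∞, 7]
  [7, 0, 2]
  [5, ∞, 0]

This is the Floyd-Warshall all-pairs shortest-path computation. For each intermediate vertex k = 0, 1, …, 2, update dist[i][j] ← min(dist[i][j], dist[i][k] + dist[k][j]). The final matrix gives, for each (i, j), the minimum total weight of any directed path from i to j (possibly empty when i = j).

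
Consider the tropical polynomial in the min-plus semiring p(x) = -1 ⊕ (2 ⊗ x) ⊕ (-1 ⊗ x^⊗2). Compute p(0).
p(0) = -1

A tropical monomial a ⊗ x^⊗i evaluates to a + i · x. Evaluating each term at x = 0:
  Term 0 contributes -1 + 0 · 0 = -1
  Term 1 contributes 2 + 1 · 0 = 2
  Term 2 contributes -1 + 2 · 0 = -1
p(0) = ⊕ of these = min[-1, 2, -1] = -1.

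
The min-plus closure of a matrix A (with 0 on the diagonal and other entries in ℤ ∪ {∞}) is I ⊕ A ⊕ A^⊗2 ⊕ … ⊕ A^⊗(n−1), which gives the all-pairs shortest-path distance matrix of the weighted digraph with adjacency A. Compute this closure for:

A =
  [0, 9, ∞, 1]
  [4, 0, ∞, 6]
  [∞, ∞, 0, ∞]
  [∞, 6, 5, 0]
Closure =
  [0, 7, 6, 1]
  [4, 0, 10, 5]
  [∞, ∞, 0, ∞]
  [10, 6, 5, 0]

This is the Floyd-Warshall all-pairs shortest-path computation. For each intermediate vertex k = 0, 1, …, 3, update dist[i][j] ← min(dist[i][j], dist[i][k] + dist[k][j]). The final matrix gives, for each (i, j), the minimum total weight of any directed path from i to j (possibly empty when i = j).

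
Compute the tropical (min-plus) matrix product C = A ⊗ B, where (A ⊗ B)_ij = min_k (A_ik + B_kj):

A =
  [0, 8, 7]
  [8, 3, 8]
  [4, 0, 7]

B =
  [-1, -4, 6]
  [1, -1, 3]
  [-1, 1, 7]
A ⊗ B =
  [-1, -4, 6]
  [4, 2, 6]
  [1, -1, 3]

Apply the min-plus product entry-by-entry:
  C[0][0] = min over k of (A[0][0] + B[0][0] = 0 + -1 = -1, A[0][1] + B[1][0] = 8 + 1 = 9, A[0][2] + B[2][0] = 7 + -1 = 6) = -1 (attained at k = 0)
  C[0][1] = min over k of (A[0][0] + B[0][1] = 0 + -4 = -4, A[0][1] + B[1][1] = 8 + -1 = 7, A[0][2] + B[2][1] = 7 + 1 = 8) = -4 (attained at k = 0)
  C[0][2] = min over k of (A[0][0] + B[0][2] = 0 + 6 = 6, A[0][1] + B[1][2] = 8 + 3 = 11, A[0][2] + B[2][2] = 7 + 7 = 14) = 6 (attained at k = 0)
  C[1][0] = min over k of (A[1][0] + B[0][0] = 8 + -1 = 7, A[1][1] + B[1][0] = 3 + 1 = 4, A[1][2] + B[2][0] = 8 + -1 = 7) = 4 (attained at k = 1)
  C[1][1] = min over k of (A[1][0] + B[0][1] = 8 + -4 = 4, A[1][1] + B[1][1] = 3 + -1 = 2, A[1][2] + B[2][1] = 8 + 1 = 9) = 2 (attained at k = 1)
  C[1][2] = min over k of (A[1][0] + B[0][2] = 8 + 6 = 14, A[1][1] + B[1][2] = 3 + 3 = 6, A[1][2] + B[2][2] = 8 + 7 = 15) = 6 (attained at k = 1)
  C[2][0] = min over k of (A[2][0] + B[0][0] = 4 + -1 = 3, A[2][1] + B[1][0] = 0 + 1 = 1, A[2][2] + B[2][0] = 7 + -1 = 6) = 1 (attained at k = 1)
  C[2][1] = min over k of (A[2][0] + B[0][1] = 4 + -4 = 0, A[2][1] + B[1][1] = 0 + -1 = -1, A[2][2] + B[2][1] = 7 + 1 = 8) = -1 (attained at k = 1)
  C[2][2] = min over k of (A[2][0] + B[0][2] = 4 + 6 = 10, A[2][1] + B[1][2] = 0 + 3 = 3, A[2][2] + B[2][2] = 7 + 7 = 14) = 3 (attained at k = 1)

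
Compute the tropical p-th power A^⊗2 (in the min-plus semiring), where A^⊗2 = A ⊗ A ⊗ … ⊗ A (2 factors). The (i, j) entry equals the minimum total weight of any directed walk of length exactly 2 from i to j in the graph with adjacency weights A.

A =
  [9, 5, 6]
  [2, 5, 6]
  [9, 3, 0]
A^⊗2 =
  [7, 9, 6]
  [7, 7, 6]
  [5, 3, 0]

Each entry (A^⊗2)_ij equals the minimum over all length-2 walks i = v_0 → v_1 → … → v_2 = j of Σ_t A[v_t][v_{t+1}]. For example, for (i, j) = (0, 2) we minimise over 3 possible intermediate vertex sequences; the minimum is 6, attained along the walk 0 → 2 → 2.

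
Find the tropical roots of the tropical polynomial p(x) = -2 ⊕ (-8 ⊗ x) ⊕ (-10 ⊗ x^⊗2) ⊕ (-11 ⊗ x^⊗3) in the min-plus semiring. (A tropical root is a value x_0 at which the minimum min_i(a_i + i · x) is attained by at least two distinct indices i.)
Roots: {1, 2, 6}

Each tropical root is a break point of the lower envelope of the lines y = a_i + i · x (there are 4 lines, with slopes 0, 1, ..., 3). Only the lines that attain the minimum somewhere contribute to roots; other lines are dominated. Here the surviving (envelope) indices are i = 3, i = 2, i = 1, i = 0.
Intersections between consecutive envelope lines give the roots: for adjacent envelope indices i < j the intersection is x = (a_i − a_j) / (j − i). Reading off the sorted break points: {1, 2, 6}.
Verification: at each break x_0, at least two indices attain the minimum of min_i(a_i + i · x_0).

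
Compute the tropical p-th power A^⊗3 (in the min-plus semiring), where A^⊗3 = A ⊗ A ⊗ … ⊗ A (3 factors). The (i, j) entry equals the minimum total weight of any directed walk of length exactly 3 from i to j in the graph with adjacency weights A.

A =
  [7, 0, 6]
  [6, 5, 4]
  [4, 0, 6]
A^⊗3 =
  [8, 4, 9]
  [10, 8, 8]
  [8, 4, 8]

Each entry (A^⊗3)_ij equals the minimum over all length-3 walks i = v_0 → v_1 → … → v_3 = j of Σ_t A[v_t][v_{t+1}]. For example, for (i, j) = (0, 2) we minimise over 9 possible intermediate vertex sequences; the minimum is 9, attained along the walk 0 → 1 → 1 → 2.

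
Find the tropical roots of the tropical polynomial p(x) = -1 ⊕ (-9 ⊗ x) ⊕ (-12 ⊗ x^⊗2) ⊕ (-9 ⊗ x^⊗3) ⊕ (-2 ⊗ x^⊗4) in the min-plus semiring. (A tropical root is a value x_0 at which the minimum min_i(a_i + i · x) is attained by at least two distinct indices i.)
Roots: {-7, -3, 3, 8}

Each tropical root is a break point of the lower envelope of the lines y = a_i + i · x (there are 5 lines, with slopes 0, 1, ..., 4). Only the lines that attain the minimum somewhere contribute to roots; other lines are dominated. Here the surviving (envelope) indices are i = 4, i = 3, i = 2, i = 1, i = 0.
Intersections between consecutive envelope lines give the roots: for adjacent envelope indices i < j the intersection is x = (a_i − a_j) / (j − i). Reading off the sorted break points: {-7, -3, 3, 8}.
Verification: at each break x_0, at least two indices attain the minimum of min_i(a_i + i · x_0).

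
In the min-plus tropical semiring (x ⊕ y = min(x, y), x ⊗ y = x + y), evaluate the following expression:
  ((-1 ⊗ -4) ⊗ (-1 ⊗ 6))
((-1 ⊗ -4) ⊗ (-1 ⊗ 6)) = 0

Expand innermost to outermost. Recall ⊕ takes the minimum of its arguments and ⊗ takes their sum. Working out the expression ((-1 ⊗ -4) ⊗ (-1 ⊗ 6)) gives 0.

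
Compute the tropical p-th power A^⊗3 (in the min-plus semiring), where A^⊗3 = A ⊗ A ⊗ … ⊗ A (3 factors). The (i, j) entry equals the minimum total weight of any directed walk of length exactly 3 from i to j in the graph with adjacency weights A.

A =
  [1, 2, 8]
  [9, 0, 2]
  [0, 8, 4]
A^⊗3 =
  [3, 2, 4]
  [2, 0, 2]
  [2, 2, 4]

Each entry (A^⊗3)_ij equals the minimum over all length-3 walks i = v_0 → v_1 → … → v_3 = j of Σ_t A[v_t][v_{t+1}]. For example, for (i, j) = (0, 2) we minimise over 9 possible intermediate vertex sequences; the minimum is 4, attained along the walk 0 → 1 → 1 → 2.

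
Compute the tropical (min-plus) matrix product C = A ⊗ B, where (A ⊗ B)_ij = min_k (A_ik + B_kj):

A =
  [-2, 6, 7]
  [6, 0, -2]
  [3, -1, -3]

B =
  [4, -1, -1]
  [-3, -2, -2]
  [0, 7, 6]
A ⊗ B =
  [2, -3, -3]
  [-3, -2, -2]
  [-4, -3, -3]

Apply the min-plus product entry-by-entry:
  C[0][0] = min over k of (A[0][0] + B[0][0] = -2 + 4 = 2, A[0][1] + B[1][0] = 6 + -3 = 3, A[0][2] + B[2][0] = 7 + 0 = 7) = 2 (attained at k = 0)
  C[0][1] = min over k of (A[0][0] + B[0][1] = -2 + -1 = -3, A[0][1] + B[1][1] = 6 + -2 = 4, A[0][2] + B[2][1] = 7 + 7 = 14) = -3 (attained at k = 0)
  C[0][2] = min over k of (A[0][0] + B[0][2] = -2 + -1 = -3, A[0][1] + B[1][2] = 6 + -2 = 4, A[0][2] + B[2][2] = 7 + 6 = 13) = -3 (attained at k = 0)
  C[1][0] = min over k of (A[1][0] + B[0][0] = 6 + 4 = 10, A[1][1] + B[1][0] = 0 + -3 = -3, A[1][2] + B[2][0] = -2 + 0 = -2) = -3 (attained at k = 1)
  C[1][1] = min over k of (A[1][0] + B[0][1] = 6 + -1 = 5, A[1][1] + B[1][1] = 0 + -2 = -2, A[1][2] + B[2][1] = -2 + 7 = 5) = -2 (attained at k = 1)
  C[1][2] = min over k of (A[1][0] + B[0][2] = 6 + -1 = 5, A[1][1] + B[1][2] = 0 + -2 = -2, A[1][2] + B[2][2] = -2 + 6 = 4) = -2 (attained at k = 1)
  C[2][0] = min over k of (A[2][0] + B[0][0] = 3 + 4 = 7, A[2][1] + B[1][0] = -1 + -3 = -4, A[2][2] + B[2][0] = -3 + 0 = -3) = -4 (attained at k = 1)
  C[2][1] = min over k of (A[2][0] + B[0][1] = 3 + -1 = 2, A[2][1] + B[1][1] = -1 + -2 = -3, A[2][2] + B[2][1] = -3 + 7 = 4) = -3 (attained at k = 1)
  C[2][2] = min over k of (A[2][0] + B[0][2] = 3 + -1 = 2, A[2][1] + B[1][2] = -1 + -2 = -3, A[2][2] + B[2][2] = -3 + 6 = 3) = -3 (attained at k = 1)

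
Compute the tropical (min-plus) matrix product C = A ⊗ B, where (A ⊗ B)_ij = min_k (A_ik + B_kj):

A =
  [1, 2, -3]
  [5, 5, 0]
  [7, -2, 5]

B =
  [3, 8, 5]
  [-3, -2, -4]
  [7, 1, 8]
A ⊗ B =
  [-1, -2, -2]
  [2, 1, 1]
  [-5, -4, -6]

Apply the min-plus product entry-by-entry:
  C[0][0] = min over k of (A[0][0] + B[0][0] = 1 + 3 = 4, A[0][1] + B[1][0] = 2 + -3 = -1, A[0][2] + B[2][0] = -3 + 7 = 4) = -1 (attained at k = 1)
  C[0][1] = min over k of (A[0][0] + B[0][1] = 1 + 8 = 9, A[0][1] + B[1][1] = 2 + -2 = 0, A[0][2] + B[2][1] = -3 + 1 = -2) = -2 (attained at k = 2)
  C[0][2] = min over k of (A[0][0] + B[0][2] = 1 + 5 = 6, A[0][1] + B[1][2] = 2 + -4 = -2, A[0][2] + B[2][2] = -3 + 8 = 5) = -2 (attained at k = 1)
  C[1][0] = min over k of (A[1][0] + B[0][0] = 5 + 3 = 8, A[1][1] + B[1][0] = 5 + -3 = 2, A[1][2] + B[2][0] = 0 + 7 = 7) = 2 (attained at k = 1)
  C[1][1] = min over k of (A[1][0] + B[0][1] = 5 + 8 = 13, A[1][1] + B[1][1] = 5 + -2 = 3, A[1][2] + B[2][1] = 0 + 1 = 1) = 1 (attained at k = 2)
  C[1][2] = min over k of (A[1][0] + B[0][2] = 5 + 5 = 10, A[1][1] + B[1][2] = 5 + -4 = 1, A[1][2] + B[2][2] = 0 + 8 = 8) = 1 (attained at k = 1)
  C[2][0] = min over k of (A[2][0] + B[0][0] = 7 + 3 = 10, A[2][1] + B[1][0] = -2 + -3 = -5, A[2][2] + B[2][0] = 5 + 7 = 12) = -5 (attained at k = 1)
  C[2][1] = min over k of (A[2][0] + B[0][1] = 7 + 8 = 15, A[2][1] + B[1][1] = -2 + -2 = -4, A[2][2] + B[2][1] = 5 + 1 = 6) = -4 (attained at k = 1)
  C[2][2] = min over k of (A[2][0] + B[0][2] = 7 + 5 = 12, A[2][1] + B[1][2] = -2 + -4 = -6, A[2][2] + B[2][2] = 5 + 8 = 13) = -6 (attained at k = 1)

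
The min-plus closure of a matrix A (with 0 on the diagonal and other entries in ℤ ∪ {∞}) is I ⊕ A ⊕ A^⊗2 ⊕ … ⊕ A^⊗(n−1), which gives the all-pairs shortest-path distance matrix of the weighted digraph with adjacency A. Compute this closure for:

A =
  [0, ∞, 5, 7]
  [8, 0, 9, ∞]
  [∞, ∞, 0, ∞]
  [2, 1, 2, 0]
Closure =
  [0, 8, 5, 7]
  [8, 0, 9, 15]
  [∞, ∞, 0, ∞]
  [2, 1, 2, 0]

This is the Floyd-Warshall all-pairs shortest-path computation. For each intermediate vertex k = 0, 1, …, 3, update dist[i][j] ← min(dist[i][j], dist[i][k] + dist[k][j]). The final matrix gives, for each (i, j), the minimum total weight of any directed path from i to j (possibly empty when i = j).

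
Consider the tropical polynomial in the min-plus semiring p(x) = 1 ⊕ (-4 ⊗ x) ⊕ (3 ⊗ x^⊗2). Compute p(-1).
p(-1) = -5

A tropical monomial a ⊗ x^⊗i evaluates to a + i · x. Evaluating each term at x = -1:
  Term 0 contributes 1 + 0 · -1 = 1
  Term 1 contributes -4 + 1 · -1 = -5
  Term 2 contributes 3 + 2 · -1 = 1
p(-1) = ⊕ of these = min[1, -5, 1] = -5.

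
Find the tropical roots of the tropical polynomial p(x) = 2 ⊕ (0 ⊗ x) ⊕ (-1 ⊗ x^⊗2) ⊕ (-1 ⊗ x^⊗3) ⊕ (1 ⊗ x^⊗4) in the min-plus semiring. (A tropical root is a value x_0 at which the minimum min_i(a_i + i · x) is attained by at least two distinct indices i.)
Roots: {-2, 0, 1, 2}

Each tropical root is a break point of the lower envelope of the lines y = a_i + i · x (there are 5 lines, with slopes 0, 1, ..., 4). Only the lines that attain the minimum somewhere contribute to roots; other lines are dominated. Here the surviving (envelope) indices are i = 4, i = 3, i = 2, i = 1, i = 0.
Intersections between consecutive envelope lines give the roots: for adjacent envelope indices i < j the intersection is x = (a_i − a_j) / (j − i). Reading off the sorted break points: {-2, 0, 1, 2}.
Verification: at each break x_0, at least two indices attain the minimum of min_i(a_i + i · x_0).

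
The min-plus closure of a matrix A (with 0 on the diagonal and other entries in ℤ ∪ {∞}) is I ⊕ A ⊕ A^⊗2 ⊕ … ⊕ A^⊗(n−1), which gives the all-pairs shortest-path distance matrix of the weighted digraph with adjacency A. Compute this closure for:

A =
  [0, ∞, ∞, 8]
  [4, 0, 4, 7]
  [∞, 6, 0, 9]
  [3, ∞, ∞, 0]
Closure =
  [0, ∞, ∞, 8]
  [4, 0, 4, 7]
  [10, 6, 0, 9]
  [3, ∞, ∞, 0]

This is the Floyd-Warshall all-pairs shortest-path computation. For each intermediate vertex k = 0, 1, …, 3, update dist[i][j] ← min(dist[i][j], dist[i][k] + dist[k][j]). The final matrix gives, for each (i, j), the minimum total weight of any directed path from i to j (possibly empty when i = j).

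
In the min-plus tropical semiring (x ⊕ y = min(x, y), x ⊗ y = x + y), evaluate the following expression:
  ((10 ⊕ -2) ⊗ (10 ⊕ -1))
((10 ⊕ -2) ⊗ (10 ⊕ -1)) = -3

Expand innermost to outermost. Recall ⊕ takes the minimum of its arguments and ⊗ takes their sum. Working out the expression ((10 ⊕ -2) ⊗ (10 ⊕ -1)) gives -3.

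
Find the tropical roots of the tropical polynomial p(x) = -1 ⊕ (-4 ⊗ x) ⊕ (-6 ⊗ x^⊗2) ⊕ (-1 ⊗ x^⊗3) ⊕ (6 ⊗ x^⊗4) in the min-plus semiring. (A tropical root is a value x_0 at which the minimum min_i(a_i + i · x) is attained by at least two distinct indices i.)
Roots: {-7, -5, 2, 3}

Each tropical root is a break point of the lower envelope of the lines y = a_i + i · x (there are 5 lines, with slopes 0, 1, ..., 4). Only the lines that attain the minimum somewhere contribute to roots; other lines are dominated. Here the surviving (envelope) indices are i = 4, i = 3, i = 2, i = 1, i = 0.
Intersections between consecutive envelope lines give the roots: for adjacent envelope indices i < j the intersection is x = (a_i − a_j) / (j − i). Reading off the sorted break points: {-7, -5, 2, 3}.
Verification: at each break x_0, at least two indices attain the minimum of min_i(a_i + i · x_0).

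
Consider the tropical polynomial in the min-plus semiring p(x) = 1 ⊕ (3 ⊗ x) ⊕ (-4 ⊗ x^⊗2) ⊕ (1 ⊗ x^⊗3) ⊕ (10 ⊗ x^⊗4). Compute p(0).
p(0) = -4

A tropical monomial a ⊗ x^⊗i evaluates to a + i · x. Evaluating each term at x = 0:
  Term 0 contributes 1 + 0 · 0 = 1
  Term 1 contributes 3 + 1 · 0 = 3
  Term 2 contributes -4 + 2 · 0 = -4
  Term 3 contributes 1 + 3 · 0 = 1
  Term 4 contributes 10 + 4 · 0 = 10
p(0) = ⊕ of these = min[1, 3, -4, 1, 10] = -4.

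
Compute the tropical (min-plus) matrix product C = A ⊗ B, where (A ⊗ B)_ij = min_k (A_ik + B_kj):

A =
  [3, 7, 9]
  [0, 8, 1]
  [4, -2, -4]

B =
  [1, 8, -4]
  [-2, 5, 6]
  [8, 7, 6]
A ⊗ B =
  [4, 11, -1]
  [1, 8, -4]
  [-4, 3, 0]

Apply the min-plus product entry-by-entry:
  C[0][0] = min over k of (A[0][0] + B[0][0] = 3 + 1 = 4, A[0][1] + B[1][0] = 7 + -2 = 5, A[0][2] + B[2][0] = 9 + 8 = 17) = 4 (attained at k = 0)
  C[0][1] = min over k of (A[0][0] + B[0][1] = 3 + 8 = 11, A[0][1] + B[1][1] = 7 + 5 = 12, A[0][2] + B[2][1] = 9 + 7 = 16) = 11 (attained at k = 0)
  C[0][2] = min over k of (A[0][0] + B[0][2] = 3 + -4 = -1, A[0][1] + B[1][2] = 7 + 6 = 13, A[0][2] + B[2][2] = 9 + 6 = 15) = -1 (attained at k = 0)
  C[1][0] = min over k of (A[1][0] + B[0][0] = 0 + 1 = 1, A[1][1] + B[1][0] = 8 + -2 = 6, A[1][2] + B[2][0] = 1 + 8 = 9) = 1 (attained at k = 0)
  C[1][1] = min over k of (A[1][0] + B[0][1] = 0 + 8 = 8, A[1][1] + B[1][1] = 8 + 5 = 13, A[1][2] + B[2][1] = 1 + 7 = 8) = 8 (attained at k = 0)
  C[1][2] = min over k of (A[1][0] + B[0][2] = 0 + -4 = -4, A[1][1] + B[1][2] = 8 + 6 = 14, A[1][2] + B[2][2] = 1 + 6 = 7) = -4 (attained at k = 0)
  C[2][0] = min over k of (A[2][0] + B[0][0] = 4 + 1 = 5, A[2][1] + B[1][0] = -2 + -2 = -4, A[2][2] + B[2][0] = -4 + 8 = 4) = -4 (attained at k = 1)
  C[2][1] = min over k of (A[2][0] + B[0][1] = 4 + 8 = 12, A[2][1] + B[1][1] = -2 + 5 = 3, A[2][2] + B[2][1] = -4 + 7 = 3) = 3 (attained at k = 1)
  C[2][2] = min over k of (A[2][0] + B[0][2] = 4 + -4 = 0, A[2][1] + B[1][2] = -2 + 6 = 4, A[2][2] + B[2][2] = -4 + 6 = 2) = 0 (attained at k = 0)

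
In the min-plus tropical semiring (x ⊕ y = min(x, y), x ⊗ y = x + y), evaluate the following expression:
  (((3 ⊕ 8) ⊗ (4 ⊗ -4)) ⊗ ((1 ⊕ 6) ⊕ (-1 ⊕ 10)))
(((3 ⊕ 8) ⊗ (4 ⊗ -4)) ⊗ ((1 ⊕ 6) ⊕ (-1 ⊕ 10))) = 2

Expand innermost to outermost. Recall ⊕ takes the minimum of its arguments and ⊗ takes their sum. Working out the expression (((3 ⊕ 8) ⊗ (4 ⊗ -4)) ⊗ ((1 ⊕ 6) ⊕ (-1 ⊕ 10))) gives 2.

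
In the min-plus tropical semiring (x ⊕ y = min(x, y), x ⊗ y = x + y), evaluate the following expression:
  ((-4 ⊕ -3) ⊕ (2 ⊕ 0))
((-4 ⊕ -3) ⊕ (2 ⊕ 0)) = -4

Expand innermost to outermost. Recall ⊕ takes the minimum of its arguments and ⊗ takes their sum. Working out the expression ((-4 ⊕ -3) ⊕ (2 ⊕ 0)) gives -4.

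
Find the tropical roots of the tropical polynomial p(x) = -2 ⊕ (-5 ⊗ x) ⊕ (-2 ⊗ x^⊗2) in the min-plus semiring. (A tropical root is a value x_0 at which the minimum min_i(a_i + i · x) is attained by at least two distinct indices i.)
Roots: {-3, 3}

Each tropical root is a break point of the lower envelope of the lines y = a_i + i · x (there are 3 lines, with slopes 0, 1, ..., 2). Only the lines that attain the minimum somewhere contribute to roots; other lines are dominated. Here the surviving (envelope) indices are i = 2, i = 1, i = 0.
Intersections between consecutive envelope lines give the roots: for adjacent envelope indices i < j the intersection is x = (a_i − a_j) / (j − i). Reading off the sorted break points: {-3, 3}.
Verification: at each break x_0, at least two indices attain the minimum of min_i(a_i + i · x_0).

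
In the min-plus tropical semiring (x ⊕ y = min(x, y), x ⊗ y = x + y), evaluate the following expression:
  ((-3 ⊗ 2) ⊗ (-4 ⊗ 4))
((-3 ⊗ 2) ⊗ (-4 ⊗ 4)) = -1

Expand innermost to outermost. Recall ⊕ takes the minimum of its arguments and ⊗ takes their sum. Working out the expression ((-3 ⊗ 2) ⊗ (-4 ⊗ 4)) gives -1.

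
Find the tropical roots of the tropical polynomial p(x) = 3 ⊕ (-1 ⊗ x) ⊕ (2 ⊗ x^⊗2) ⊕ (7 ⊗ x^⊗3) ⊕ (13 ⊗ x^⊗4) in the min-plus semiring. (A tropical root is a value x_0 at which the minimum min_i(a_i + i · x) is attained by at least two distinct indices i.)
Roots: {-6, -5, -3, 4}

Each tropical root is a break point of the lower envelope of the lines y = a_i + i · x (there are 5 lines, with slopes 0, 1, ..., 4). Only the lines that attain the minimum somewhere contribute to roots; other lines are dominated. Here the surviving (envelope) indices are i = 4, i = 3, i = 2, i = 1, i = 0.
Intersections between consecutive envelope lines give the roots: for adjacent envelope indices i < j the intersection is x = (a_i − a_j) / (j − i). Reading off the sorted break points: {-6, -5, -3, 4}.
Verification: at each break x_0, at least two indices attain the minimum of min_i(a_i + i · x_0).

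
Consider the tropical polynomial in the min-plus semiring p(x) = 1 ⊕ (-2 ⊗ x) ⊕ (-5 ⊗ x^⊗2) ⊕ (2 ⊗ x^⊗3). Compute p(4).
p(4) = 1

A tropical monomial a ⊗ x^⊗i evaluates to a + i · x. Evaluating each term at x = 4:
  Term 0 contributes 1 + 0 · 4 = 1
  Term 1 contributes -2 + 1 · 4 = 2
  Term 2 contributes -5 + 2 · 4 = 3
  Term 3 contributes 2 + 3 · 4 = 14
p(4) = ⊕ of these = min[1, 2, 3, 14] = 1.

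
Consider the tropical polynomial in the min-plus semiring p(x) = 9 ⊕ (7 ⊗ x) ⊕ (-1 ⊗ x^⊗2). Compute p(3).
p(3) = 5

A tropical monomial a ⊗ x^⊗i evaluates to a + i · x. Evaluating each term at x = 3:
  Term 0 contributes 9 + 0 · 3 = 9
  Term 1 contributes 7 + 1 · 3 = 10
  Term 2 contributes -1 + 2 · 3 = 5
p(3) = ⊕ of these = min[9, 10, 5] = 5.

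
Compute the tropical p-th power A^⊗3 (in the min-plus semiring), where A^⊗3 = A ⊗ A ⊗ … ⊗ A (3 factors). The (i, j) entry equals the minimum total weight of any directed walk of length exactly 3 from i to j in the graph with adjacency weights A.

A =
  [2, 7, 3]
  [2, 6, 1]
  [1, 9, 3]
A^⊗3 =
  [6, 11, 7]
  [4, 9, 5]
  [5, 10, 6]

Each entry (A^⊗3)_ij equals the minimum over all length-3 walks i = v_0 → v_1 → … → v_3 = j of Σ_t A[v_t][v_{t+1}]. For example, for (i, j) = (0, 2) we minimise over 9 possible intermediate vertex sequences; the minimum is 7, attained along the walk 0 → 0 → 0 → 2.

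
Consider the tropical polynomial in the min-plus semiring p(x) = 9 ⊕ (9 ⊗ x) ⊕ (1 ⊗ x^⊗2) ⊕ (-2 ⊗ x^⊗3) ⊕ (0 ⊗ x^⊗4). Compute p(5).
p(5) = 9

A tropical monomial a ⊗ x^⊗i evaluates to a + i · x. Evaluating each term at x = 5:
  Term 0 contributes 9 + 0 · 5 = 9
  Term 1 contributes 9 + 1 · 5 = 14
  Term 2 contributes 1 + 2 · 5 = 11
  Term 3 contributes -2 + 3 · 5 = 13
  Term 4 contributes 0 + 4 · 5 = 20
p(5) = ⊕ of these = min[9, 14, 11, 13, 20] = 9.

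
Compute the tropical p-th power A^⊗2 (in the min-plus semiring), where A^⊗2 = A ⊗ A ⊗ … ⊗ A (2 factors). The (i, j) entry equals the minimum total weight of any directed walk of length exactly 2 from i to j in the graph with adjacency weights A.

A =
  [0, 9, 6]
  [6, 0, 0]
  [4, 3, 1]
A^⊗2 =
  [0, 9, 6]
  [4, 0, 0]
  [4, 3, 2]

Each entry (A^⊗2)_ij equals the minimum over all length-2 walks i = v_0 → v_1 → … → v_2 = j of Σ_t A[v_t][v_{t+1}]. For example, for (i, j) = (0, 2) we minimise over 3 possible intermediate vertex sequences; the minimum is 6, attained along the walk 0 → 0 → 2.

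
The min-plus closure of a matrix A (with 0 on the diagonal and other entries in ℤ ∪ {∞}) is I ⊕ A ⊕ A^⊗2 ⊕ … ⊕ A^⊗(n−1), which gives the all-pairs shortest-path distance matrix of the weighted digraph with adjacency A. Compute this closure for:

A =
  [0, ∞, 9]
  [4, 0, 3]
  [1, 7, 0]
Closure =
  [0, 16, 9]
  [4, 0, 3]
  [1, 7, 0]

This is the Floyd-Warshall all-pairs shortest-path computation. For each intermediate vertex k = 0, 1, …, 2, update dist[i][j] ← min(dist[i][j], dist[i][k] + dist[k][j]). The final matrix gives, for each (i, j), the minimum total weight of any directed path from i to j (possibly empty when i = j).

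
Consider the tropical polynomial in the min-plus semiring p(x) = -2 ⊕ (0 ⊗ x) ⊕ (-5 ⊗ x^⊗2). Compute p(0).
p(0) = -5

A tropical monomial a ⊗ x^⊗i evaluates to a + i · x. Evaluating each term at x = 0:
  Term 0 contributes -2 + 0 · 0 = -2
  Term 1 contributes 0 + 1 · 0 = 0
  Term 2 contributes -5 + 2 · 0 = -5
p(0) = ⊕ of these = min[-2, 0, -5] = -5.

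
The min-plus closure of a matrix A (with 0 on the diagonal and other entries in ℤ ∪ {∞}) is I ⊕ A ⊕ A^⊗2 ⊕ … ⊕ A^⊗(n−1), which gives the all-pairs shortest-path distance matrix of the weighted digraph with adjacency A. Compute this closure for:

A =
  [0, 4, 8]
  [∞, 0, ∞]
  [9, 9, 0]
Closure =
  [0, 4, 8]
  [∞, 0, ∞]
  [9, 9, 0]

This is the Floyd-Warshall all-pairs shortest-path computation. For each intermediate vertex k = 0, 1, …, 2, update dist[i][j] ← min(dist[i][j], dist[i][k] + dist[k][j]). The final matrix gives, for each (i, j), the minimum total weight of any directed path from i to j (possibly empty when i = j).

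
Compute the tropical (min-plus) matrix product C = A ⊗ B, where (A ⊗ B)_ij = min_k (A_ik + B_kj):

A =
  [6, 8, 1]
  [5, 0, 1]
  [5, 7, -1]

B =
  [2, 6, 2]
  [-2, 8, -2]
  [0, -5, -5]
A ⊗ B =
  [1, -4, -4]
  [-2, -4, -4]
  [-1, -6, -6]

Apply the min-plus product entry-by-entry:
  C[0][0] = min over k of (A[0][0] + B[0][0] = 6 + 2 = 8, A[0][1] + B[1][0] = 8 + -2 = 6, A[0][2] + B[2][0] = 1 + 0 = 1) = 1 (attained at k = 2)
  C[0][1] = min over k of (A[0][0] + B[0][1] = 6 + 6 = 12, A[0][1] + B[1][1] = 8 + 8 = 16, A[0][2] + B[2][1] = 1 + -5 = -4) = -4 (attained at k = 2)
  C[0][2] = min over k of (A[0][0] + B[0][2] = 6 + 2 = 8, A[0][1] + B[1][2] = 8 + -2 = 6, A[0][2] + B[2][2] = 1 + -5 = -4) = -4 (attained at k = 2)
  C[1][0] = min over k of (A[1][0] + B[0][0] = 5 + 2 = 7, A[1][1] + B[1][0] = 0 + -2 = -2, A[1][2] + B[2][0] = 1 + 0 = 1) = -2 (attained at k = 1)
  C[1][1] = min over k of (A[1][0] + B[0][1] = 5 + 6 = 11, A[1][1] + B[1][1] = 0 + 8 = 8, A[1][2] + B[2][1] = 1 + -5 = -4) = -4 (attained at k = 2)
  C[1][2] = min over k of (A[1][0] + B[0][2] = 5 + 2 = 7, A[1][1] + B[1][2] = 0 + -2 = -2, A[1][2] + B[2][2] = 1 + -5 = -4) = -4 (attained at k = 2)
  C[2][0] = min over k of (A[2][0] + B[0][0] = 5 + 2 = 7, A[2][1] + B[1][0] = 7 + -2 = 5, A[2][2] + B[2][0] = -1 + 0 = -1) = -1 (attained at k = 2)
  C[2][1] = min over k of (A[2][0] + B[0][1] = 5 + 6 = 11, A[2][1] + B[1][1] = 7 + 8 = 15, A[2][2] + B[2][1] = -1 + -5 = -6) = -6 (attained at k = 2)
  C[2][2] = min over k of (A[2][0] + B[0][2] = 5 + 2 = 7, A[2][1] + B[1][2] = 7 + -2 = 5, A[2][2] + B[2][2] = -1 + -5 = -6) = -6 (attained at k = 2)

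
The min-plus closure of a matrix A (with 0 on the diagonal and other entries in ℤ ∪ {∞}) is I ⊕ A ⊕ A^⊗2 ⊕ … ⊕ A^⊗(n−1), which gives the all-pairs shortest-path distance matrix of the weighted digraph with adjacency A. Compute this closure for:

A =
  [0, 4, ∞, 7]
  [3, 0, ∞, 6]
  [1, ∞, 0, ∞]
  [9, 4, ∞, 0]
Closure =
  [0, 4, ∞, 7]
  [3, 0, ∞, 6]
  [1, 5, 0, 8]
  [7, 4, ∞, 0]

This is the Floyd-Warshall all-pairs shortest-path computation. For each intermediate vertex k = 0, 1, …, 3, update dist[i][j] ← min(dist[i][j], dist[i][k] + dist[k][j]). The final matrix gives, for each (i, j), the minimum total weight of any directed path from i to j (possibly empty when i = j).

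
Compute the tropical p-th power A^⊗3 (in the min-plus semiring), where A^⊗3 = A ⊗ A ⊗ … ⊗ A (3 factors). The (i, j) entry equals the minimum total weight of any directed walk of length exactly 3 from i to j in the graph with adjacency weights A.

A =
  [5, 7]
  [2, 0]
A^⊗3 =
  [9, 7]
  [2, 0]

Each entry (A^⊗3)_ij equals the minimum over all length-3 walks i = v_0 → v_1 → … → v_3 = j of Σ_t A[v_t][v_{t+1}]. For example, for (i, j) = (0, 1) we minimise over 4 possible intermediate vertex sequences; the minimum is 7, attained along the walk 0 → 1 → 1 → 1.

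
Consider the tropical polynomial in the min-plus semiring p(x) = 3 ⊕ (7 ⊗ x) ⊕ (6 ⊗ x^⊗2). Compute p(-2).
p(-2) = 2

A tropical monomial a ⊗ x^⊗i evaluates to a + i · x. Evaluating each term at x = -2:
  Term 0 contributes 3 + 0 · -2 = 3
  Term 1 contributes 7 + 1 · -2 = 5
  Term 2 contributes 6 + 2 · -2 = 2
p(-2) = ⊕ of these = min[3, 5, 2] = 2.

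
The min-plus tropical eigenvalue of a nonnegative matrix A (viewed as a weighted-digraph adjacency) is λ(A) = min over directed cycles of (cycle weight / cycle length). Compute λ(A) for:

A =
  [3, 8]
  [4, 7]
λ(A) = 3

Enumerate directed cycles and compute their means (weight / length). Sample:
  cycle 0 → 0: weight = 3, length = 1, mean = 3/1 ≈ 3.000
  cycle 1 → 1: weight = 7, length = 1, mean = 7/1 ≈ 7.000
  cycle 0 → 1 → 0: weight = 12, length = 2, mean = 12/2 ≈ 6.000
  cycle 1 → 0 → 1: weight = 12, length = 2, mean = 12/2 ≈ 6.000
Minimum mean = 3.000, attained e.g. along the cycle 0 → 0 with weight 3 and length 1. So λ(A) = 3/1 = 3.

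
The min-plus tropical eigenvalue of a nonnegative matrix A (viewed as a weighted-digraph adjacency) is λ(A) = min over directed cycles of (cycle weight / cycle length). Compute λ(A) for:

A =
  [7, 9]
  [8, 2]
λ(A) = 2

Enumerate directed cycles and compute their means (weight / length). Sample:
  cycle 0 → 0: weight = 7, length = 1, mean = 7/1 ≈ 7.000
  cycle 1 → 1: weight = 2, length = 1, mean = 2/1 ≈ 2.000
  cycle 0 → 1 → 0: weight = 17, length = 2, mean = 17/2 ≈ 8.500
  cycle 1 → 0 → 1: weight = 17, length = 2, mean = 17/2 ≈ 8.500
Minimum mean = 2.000, attained e.g. along the cycle 1 → 1 with weight 2 and length 1. So λ(A) = 2/1 = 2.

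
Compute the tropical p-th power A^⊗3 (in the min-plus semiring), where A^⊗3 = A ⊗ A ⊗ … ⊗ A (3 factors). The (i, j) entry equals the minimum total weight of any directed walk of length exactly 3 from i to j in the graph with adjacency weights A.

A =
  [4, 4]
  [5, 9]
A^⊗3 =
  [12, 12]
  [13, 13]

Each entry (A^⊗3)_ij equals the minimum over all length-3 walks i = v_0 → v_1 → … → v_3 = j of Σ_t A[v_t][v_{t+1}]. For example, for (i, j) = (0, 1) we minimise over 4 possible intermediate vertex sequences; the minimum is 12, attained along the walk 0 → 0 → 0 → 1.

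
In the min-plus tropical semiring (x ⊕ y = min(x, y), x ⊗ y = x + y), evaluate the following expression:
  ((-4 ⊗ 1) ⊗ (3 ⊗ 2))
((-4 ⊗ 1) ⊗ (3 ⊗ 2)) = 2

Expand innermost to outermost. Recall ⊕ takes the minimum of its arguments and ⊗ takes their sum. Working out the expression ((-4 ⊗ 1) ⊗ (3 ⊗ 2)) gives 2.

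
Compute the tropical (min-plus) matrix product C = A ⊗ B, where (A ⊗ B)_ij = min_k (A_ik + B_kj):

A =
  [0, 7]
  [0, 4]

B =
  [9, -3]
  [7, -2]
A ⊗ B =
  [9, -3]
  [9, -3]

Apply the min-plus product entry-by-entry:
  C[0][0] = min over k of (A[0][0] + B[0][0] = 0 + 9 = 9, A[0][1] + B[1][0] = 7 + 7 = 14) = 9 (attained at k = 0)
  C[0][1] = min over k of (A[0][0] + B[0][1] = 0 + -3 = -3, A[0][1] + B[1][1] = 7 + -2 = 5) = -3 (attained at k = 0)
  C[1][0] = min over k of (A[1][0] + B[0][0] = 0 + 9 = 9, A[1][1] + B[1][0] = 4 + 7 = 11) = 9 (attained at k = 0)
  C[1][1] = min over k of (A[1][0] + B[0][1] = 0 + -3 = -3, A[1][1] + B[1][1] = 4 + -2 = 2) = -3 (attained at k = 0)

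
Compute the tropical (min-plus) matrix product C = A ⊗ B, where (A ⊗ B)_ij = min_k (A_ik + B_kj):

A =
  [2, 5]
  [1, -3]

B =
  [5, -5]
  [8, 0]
A ⊗ B =
  [7, -3]
  [5, -4]

Apply the min-plus product entry-by-entry:
  C[0][0] = min over k of (A[0][0] + B[0][0] = 2 + 5 = 7, A[0][1] + B[1][0] = 5 + 8 = 13) = 7 (attained at k = 0)
  C[0][1] = min over k of (A[0][0] + B[0][1] = 2 + -5 = -3, A[0][1] + B[1][1] = 5 + 0 = 5) = -3 (attained at k = 0)
  C[1][0] = min over k of (A[1][0] + B[0][0] = 1 + 5 = 6, A[1][1] + B[1][0] = -3 + 8 = 5) = 5 (attained at k = 1)
  C[1][1] = min over k of (A[1][0] + B[0][1] = 1 + -5 = -4, A[1][1] + B[1][1] = -3 + 0 = -3) = -4 (attained at k = 0)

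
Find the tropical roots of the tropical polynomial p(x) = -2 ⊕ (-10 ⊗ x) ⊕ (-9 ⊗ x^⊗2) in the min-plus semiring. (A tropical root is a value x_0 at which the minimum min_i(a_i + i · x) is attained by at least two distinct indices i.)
Roots: {-1, 8}

Each tropical root is a break point of the lower envelope of the lines y = a_i + i · x (there are 3 lines, with slopes 0, 1, ..., 2). Only the lines that attain the minimum somewhere contribute to roots; other lines are dominated. Here the surviving (envelope) indices are i = 2, i = 1, i = 0.
Intersections between consecutive envelope lines give the roots: for adjacent envelope indices i < j the intersection is x = (a_i − a_j) / (j − i). Reading off the sorted break points: {-1, 8}.
Verification: at each break x_0, at least two indices attain the minimum of min_i(a_i + i · x_0).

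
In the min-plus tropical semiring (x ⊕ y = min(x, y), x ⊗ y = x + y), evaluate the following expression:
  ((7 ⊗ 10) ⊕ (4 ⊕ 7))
((7 ⊗ 10) ⊕ (4 ⊕ 7)) = 4

Expand innermost to outermost. Recall ⊕ takes the minimum of its arguments and ⊗ takes their sum. Working out the expression ((7 ⊗ 10) ⊕ (4 ⊕ 7)) gives 4.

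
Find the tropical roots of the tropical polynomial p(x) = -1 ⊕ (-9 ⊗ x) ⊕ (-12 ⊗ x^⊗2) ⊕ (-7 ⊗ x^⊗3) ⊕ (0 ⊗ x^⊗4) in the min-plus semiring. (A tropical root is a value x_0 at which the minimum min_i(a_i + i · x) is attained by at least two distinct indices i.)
Roots: {-7, -5, 3, 8}

Each tropical root is a break point of the lower envelope of the lines y = a_i + i · x (there are 5 lines, with slopes 0, 1, ..., 4). Only the lines that attain the minimum somewhere contribute to roots; other lines are dominated. Here the surviving (envelope) indices are i = 4, i = 3, i = 2, i = 1, i = 0.
Intersections between consecutive envelope lines give the roots: for adjacent envelope indices i < j the intersection is x = (a_i − a_j) / (j − i). Reading off the sorted break points: {-7, -5, 3, 8}.
Verification: at each break x_0, at least two indices attain the minimum of min_i(a_i + i · x_0).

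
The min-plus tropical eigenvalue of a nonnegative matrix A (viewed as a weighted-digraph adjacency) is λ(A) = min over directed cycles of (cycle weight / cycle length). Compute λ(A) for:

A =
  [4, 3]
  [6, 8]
λ(A) = 4

Enumerate directed cycles and compute their means (weight / length). Sample:
  cycle 0 → 0: weight = 4, length = 1, mean = 4/1 ≈ 4.000
  cycle 1 → 1: weight = 8, length = 1, mean = 8/1 ≈ 8.000
  cycle 0 → 1 → 0: weight = 9, length = 2, mean = 9/2 ≈ 4.500
  cycle 1 → 0 → 1: weight = 9, length = 2, mean = 9/2 ≈ 4.500
Minimum mean = 4.000, attained e.g. along the cycle 0 → 0 with weight 4 and length 1. So λ(A) = 4/1 = 4.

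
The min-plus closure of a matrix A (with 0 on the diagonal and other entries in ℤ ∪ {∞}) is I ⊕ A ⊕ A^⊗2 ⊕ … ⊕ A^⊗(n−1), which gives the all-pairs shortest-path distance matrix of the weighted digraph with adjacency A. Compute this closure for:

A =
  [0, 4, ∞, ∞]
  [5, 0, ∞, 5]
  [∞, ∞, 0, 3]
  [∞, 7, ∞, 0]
Closure =
  [0, 4, ∞, 9]
  [5, 0, ∞, 5]
  [15, 10, 0, 3]
  [12, 7, ∞, 0]

This is the Floyd-Warshall all-pairs shortest-path computation. For each intermediate vertex k = 0, 1, …, 3, update dist[i][j] ← min(dist[i][j], dist[i][k] + dist[k][j]). The final matrix gives, for each (i, j), the minimum total weight of any directed path from i to j (possibly empty when i = j).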